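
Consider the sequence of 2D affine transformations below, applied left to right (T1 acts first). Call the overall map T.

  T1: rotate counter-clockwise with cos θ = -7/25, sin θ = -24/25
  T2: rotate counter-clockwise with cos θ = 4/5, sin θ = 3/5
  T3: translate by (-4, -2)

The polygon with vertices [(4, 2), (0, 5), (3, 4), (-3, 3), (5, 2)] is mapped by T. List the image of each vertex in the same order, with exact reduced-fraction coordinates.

image vertices: (-18/25, -126/25), (17/25, -6/25), (4/5, -17/5), (-281/125, 233/125), (-46/125, -747/125)

T1 rotate counter-clockwise with cos θ = -7/25, sin θ = -24/25: (4, 2) → (4/5, -22/5); (0, 5) → (24/5, -7/5); (3, 4) → (3, -4); (-3, 3) → (93/25, 51/25); (5, 2) → (13/25, -134/25)
T2 rotate counter-clockwise with cos θ = 4/5, sin θ = 3/5: (4/5, -22/5) → (82/25, -76/25); (24/5, -7/5) → (117/25, 44/25); (3, -4) → (24/5, -7/5); (93/25, 51/25) → (219/125, 483/125); (13/25, -134/25) → (454/125, -497/125)
T3 translate by (-4, -2): (82/25, -76/25) → (-18/25, -126/25); (117/25, 44/25) → (17/25, -6/25); (24/5, -7/5) → (4/5, -17/5); (219/125, 483/125) → (-281/125, 233/125); (454/125, -497/125) → (-46/125, -747/125)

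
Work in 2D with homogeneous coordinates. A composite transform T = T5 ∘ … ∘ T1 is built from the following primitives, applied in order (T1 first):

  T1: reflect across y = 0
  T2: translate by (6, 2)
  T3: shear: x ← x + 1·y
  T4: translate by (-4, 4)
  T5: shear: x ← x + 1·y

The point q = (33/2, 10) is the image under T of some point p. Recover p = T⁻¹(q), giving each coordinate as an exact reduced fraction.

p = (-3/2, -4)

T1 = [1 0 0; 0 -1 0; 0 0 1]
T2·T1 = [1 0 6; 0 -1 2; 0 0 1]
T3·…·T1 = [1 -1 8; 0 -1 2; 0 0 1]
T4·…·T1 = [1 -1 4; 0 -1 6; 0 0 1]
T5·…·T1 = [1 -2 10; 0 -1 6; 0 0 1]
det M = -1; M⁻¹ = [1 -2 2; 0 -1 6; 0 0 1]
M⁻¹ · (33/2, 10)ᵀ = (-3/2, -4)ᵀ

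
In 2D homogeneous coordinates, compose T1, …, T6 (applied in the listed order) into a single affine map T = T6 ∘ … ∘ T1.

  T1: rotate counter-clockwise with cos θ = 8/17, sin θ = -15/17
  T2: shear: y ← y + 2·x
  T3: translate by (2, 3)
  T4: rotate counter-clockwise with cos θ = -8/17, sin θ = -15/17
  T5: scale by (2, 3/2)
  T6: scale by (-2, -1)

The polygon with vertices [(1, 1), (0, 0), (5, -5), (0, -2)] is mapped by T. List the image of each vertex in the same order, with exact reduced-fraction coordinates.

T1 rotate counter-clockwise with cos θ = 8/17, sin θ = -15/17: (1, 1) → (23/17, -7/17); (0, 0) → (0, 0); (5, -5) → (-35/17, -115/17); (0, -2) → (-30/17, -16/17)
T2 shear: y ← y + 2·x: (23/17, -7/17) → (23/17, 39/17); (0, 0) → (0, 0); (-35/17, -115/17) → (-35/17, -185/17); (-30/17, -16/17) → (-30/17, -76/17)
T3 translate by (2, 3): (23/17, 39/17) → (57/17, 90/17); (0, 0) → (2, 3); (-35/17, -185/17) → (-1/17, -134/17); (-30/17, -76/17) → (4/17, -25/17)
T4 rotate counter-clockwise with cos θ = -8/17, sin θ = -15/17: (57/17, 90/17) → (894/289, -1575/289); (2, 3) → (29/17, -54/17); (-1/17, -134/17) → (-2002/289, 1087/289); (4/17, -25/17) → (-407/289, 140/289)
T5 scale by (2, 3/2): (894/289, -1575/289) → (1788/289, -4725/578); (29/17, -54/17) → (58/17, -81/17); (-2002/289, 1087/289) → (-4004/289, 3261/578); (-407/289, 140/289) → (-814/289, 210/289)
T6 scale by (-2, -1): (1788/289, -4725/578) → (-3576/289, 4725/578); (58/17, -81/17) → (-116/17, 81/17); (-4004/289, 3261/578) → (8008/289, -3261/578); (-814/289, 210/289) → (1628/289, -210/289)

image vertices: (-3576/289, 4725/578), (-116/17, 81/17), (8008/289, -3261/578), (1628/289, -210/289)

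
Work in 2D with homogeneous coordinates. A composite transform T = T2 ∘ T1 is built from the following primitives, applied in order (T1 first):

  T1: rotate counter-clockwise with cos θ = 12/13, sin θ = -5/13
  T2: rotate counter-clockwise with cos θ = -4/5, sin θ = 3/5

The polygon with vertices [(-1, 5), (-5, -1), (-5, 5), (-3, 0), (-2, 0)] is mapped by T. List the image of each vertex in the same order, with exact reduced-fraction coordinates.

image vertices: (-19/5, -17/5), (17/5, -19/5), (-23/13, -89/13), (99/65, -168/65), (66/65, -112/65)

T1 rotate counter-clockwise with cos θ = 12/13, sin θ = -5/13: (-1, 5) → (1, 5); (-5, -1) → (-5, 1); (-5, 5) → (-35/13, 85/13); (-3, 0) → (-36/13, 15/13); (-2, 0) → (-24/13, 10/13)
T2 rotate counter-clockwise with cos θ = -4/5, sin θ = 3/5: (1, 5) → (-19/5, -17/5); (-5, 1) → (17/5, -19/5); (-35/13, 85/13) → (-23/13, -89/13); (-36/13, 15/13) → (99/65, -168/65); (-24/13, 10/13) → (66/65, -112/65)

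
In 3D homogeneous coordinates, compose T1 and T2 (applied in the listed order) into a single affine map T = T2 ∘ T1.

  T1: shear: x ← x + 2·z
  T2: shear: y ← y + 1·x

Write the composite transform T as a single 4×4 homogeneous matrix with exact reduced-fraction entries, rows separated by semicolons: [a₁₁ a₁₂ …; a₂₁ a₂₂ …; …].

T = [1 0 2 0; 1 1 2 0; 0 0 1 0; 0 0 0 1]

T1 = [1 0 2 0; 0 1 0 0; 0 0 1 0; 0 0 0 1]
T2·T1 = [1 0 2 0; 1 1 2 0; 0 0 1 0; 0 0 0 1]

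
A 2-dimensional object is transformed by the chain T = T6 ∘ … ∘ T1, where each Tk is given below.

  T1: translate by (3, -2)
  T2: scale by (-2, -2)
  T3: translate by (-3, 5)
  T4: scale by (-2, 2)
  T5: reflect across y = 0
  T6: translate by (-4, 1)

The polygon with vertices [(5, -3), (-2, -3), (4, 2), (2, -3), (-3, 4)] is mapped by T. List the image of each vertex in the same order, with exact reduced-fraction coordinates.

image vertices: (34, -29), (6, -29), (30, -9), (22, -29), (2, -1)

T1 translate by (3, -2): (5, -3) → (8, -5); (-2, -3) → (1, -5); (4, 2) → (7, 0); (2, -3) → (5, -5); (-3, 4) → (0, 2)
T2 scale by (-2, -2): (8, -5) → (-16, 10); (1, -5) → (-2, 10); (7, 0) → (-14, 0); (5, -5) → (-10, 10); (0, 2) → (0, -4)
T3 translate by (-3, 5): (-16, 10) → (-19, 15); (-2, 10) → (-5, 15); (-14, 0) → (-17, 5); (-10, 10) → (-13, 15); (0, -4) → (-3, 1)
T4 scale by (-2, 2): (-19, 15) → (38, 30); (-5, 15) → (10, 30); (-17, 5) → (34, 10); (-13, 15) → (26, 30); (-3, 1) → (6, 2)
T5 reflect across y = 0: (38, 30) → (38, -30); (10, 30) → (10, -30); (34, 10) → (34, -10); (26, 30) → (26, -30); (6, 2) → (6, -2)
T6 translate by (-4, 1): (38, -30) → (34, -29); (10, -30) → (6, -29); (34, -10) → (30, -9); (26, -30) → (22, -29); (6, -2) → (2, -1)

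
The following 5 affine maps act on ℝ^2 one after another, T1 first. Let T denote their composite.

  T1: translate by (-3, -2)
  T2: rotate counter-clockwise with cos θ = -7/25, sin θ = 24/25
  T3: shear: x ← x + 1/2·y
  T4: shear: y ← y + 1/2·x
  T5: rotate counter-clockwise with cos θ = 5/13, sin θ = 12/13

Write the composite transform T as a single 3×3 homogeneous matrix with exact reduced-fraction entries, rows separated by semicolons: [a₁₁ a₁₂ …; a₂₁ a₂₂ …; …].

T = [-293/325 223/650 656/325; 77/130 -347/260 58/65; 0 0 1]

T1 = [1 0 -3; 0 1 -2; 0 0 1]
T2·T1 = [-7/25 -24/25 69/25; 24/25 -7/25 -58/25; 0 0 1]
T3·…·T1 = [1/5 -11/10 8/5; 24/25 -7/25 -58/25; 0 0 1]
T4·…·T1 = [1/5 -11/10 8/5; 53/50 -83/100 -38/25; 0 0 1]
T5·…·T1 = [-293/325 223/650 656/325; 77/130 -347/260 58/65; 0 0 1]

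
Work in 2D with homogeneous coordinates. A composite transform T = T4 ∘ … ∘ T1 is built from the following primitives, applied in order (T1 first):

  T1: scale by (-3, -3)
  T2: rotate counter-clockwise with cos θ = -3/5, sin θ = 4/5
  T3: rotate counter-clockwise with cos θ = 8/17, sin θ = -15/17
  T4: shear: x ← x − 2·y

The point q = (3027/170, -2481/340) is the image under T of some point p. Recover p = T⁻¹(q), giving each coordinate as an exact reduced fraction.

p = (7/4, 2)

T1 = [-3 0 0; 0 -3 0; 0 0 1]
T2·T1 = [9/5 12/5 0; -12/5 9/5 0; 0 0 1]
T3·…·T1 = [-108/85 231/85 0; -231/85 -108/85 0; 0 0 1]
T4·…·T1 = [354/85 447/85 0; -231/85 -108/85 0; 0 0 1]
det M = 9; M⁻¹ = [-12/85 -149/255 0; 77/255 118/255 0; 0 0 1]
M⁻¹ · (3027/170, -2481/340)ᵀ = (7/4, 2)ᵀ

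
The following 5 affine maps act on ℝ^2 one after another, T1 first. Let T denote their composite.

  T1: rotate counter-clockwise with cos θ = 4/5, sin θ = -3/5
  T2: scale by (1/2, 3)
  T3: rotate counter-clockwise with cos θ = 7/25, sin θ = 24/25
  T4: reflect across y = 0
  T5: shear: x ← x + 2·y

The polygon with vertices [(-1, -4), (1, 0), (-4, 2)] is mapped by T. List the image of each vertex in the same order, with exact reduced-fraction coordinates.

T1 rotate counter-clockwise with cos θ = 4/5, sin θ = -3/5: (-1, -4) → (-16/5, -13/5); (1, 0) → (4/5, -3/5); (-4, 2) → (-2, 4)
T2 scale by (1/2, 3): (-16/5, -13/5) → (-8/5, -39/5); (4/5, -3/5) → (2/5, -9/5); (-2, 4) → (-1, 12)
T3 rotate counter-clockwise with cos θ = 7/25, sin θ = 24/25: (-8/5, -39/5) → (176/25, -93/25); (2/5, -9/5) → (46/25, -3/25); (-1, 12) → (-59/5, 12/5)
T4 reflect across y = 0: (176/25, -93/25) → (176/25, 93/25); (46/25, -3/25) → (46/25, 3/25); (-59/5, 12/5) → (-59/5, -12/5)
T5 shear: x ← x + 2·y: (176/25, 93/25) → (362/25, 93/25); (46/25, 3/25) → (52/25, 3/25); (-59/5, -12/5) → (-83/5, -12/5)

image vertices: (362/25, 93/25), (52/25, 3/25), (-83/5, -12/5)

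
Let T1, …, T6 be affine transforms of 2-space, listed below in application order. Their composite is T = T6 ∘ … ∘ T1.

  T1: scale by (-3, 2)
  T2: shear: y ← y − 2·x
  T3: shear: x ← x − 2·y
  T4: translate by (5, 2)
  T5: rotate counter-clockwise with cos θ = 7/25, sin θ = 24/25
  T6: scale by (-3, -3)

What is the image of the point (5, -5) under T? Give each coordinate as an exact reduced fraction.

T(p) = (2634/25, 3138/25)

T1 scale by (-3, 2): (5, -5) → (-15, -10)
T2 shear: y ← y − 2·x: (-15, -10) → (-15, 20)
T3 shear: x ← x − 2·y: (-15, 20) → (-55, 20)
T4 translate by (5, 2): (-55, 20) → (-50, 22)
T5 rotate counter-clockwise with cos θ = 7/25, sin θ = 24/25: (-50, 22) → (-878/25, -1046/25)
T6 scale by (-3, -3): (-878/25, -1046/25) → (2634/25, 3138/25)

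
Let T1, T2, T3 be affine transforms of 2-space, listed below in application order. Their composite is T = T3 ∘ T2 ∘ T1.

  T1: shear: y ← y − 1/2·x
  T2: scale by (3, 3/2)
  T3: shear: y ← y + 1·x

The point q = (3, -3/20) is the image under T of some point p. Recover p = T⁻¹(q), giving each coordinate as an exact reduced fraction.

T1 = [1 0 0; -1/2 1 0; 0 0 1]
T2·T1 = [3 0 0; -3/4 3/2 0; 0 0 1]
T3·…·T1 = [3 0 0; 9/4 3/2 0; 0 0 1]
det M = 9/2; M⁻¹ = [1/3 0 0; -1/2 2/3 0; 0 0 1]
M⁻¹ · (3, -3/20)ᵀ = (1, -8/5)ᵀ

p = (1, -8/5)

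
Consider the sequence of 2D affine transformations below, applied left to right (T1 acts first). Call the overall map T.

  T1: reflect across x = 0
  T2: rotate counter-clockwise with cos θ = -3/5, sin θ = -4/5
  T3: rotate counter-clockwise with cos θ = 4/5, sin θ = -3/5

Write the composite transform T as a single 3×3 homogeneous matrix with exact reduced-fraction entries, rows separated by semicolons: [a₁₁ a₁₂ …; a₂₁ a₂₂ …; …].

T1 = [-1 0 0; 0 1 0; 0 0 1]
T2·T1 = [3/5 4/5 0; 4/5 -3/5 0; 0 0 1]
T3·…·T1 = [24/25 7/25 0; 7/25 -24/25 0; 0 0 1]

T = [24/25 7/25 0; 7/25 -24/25 0; 0 0 1]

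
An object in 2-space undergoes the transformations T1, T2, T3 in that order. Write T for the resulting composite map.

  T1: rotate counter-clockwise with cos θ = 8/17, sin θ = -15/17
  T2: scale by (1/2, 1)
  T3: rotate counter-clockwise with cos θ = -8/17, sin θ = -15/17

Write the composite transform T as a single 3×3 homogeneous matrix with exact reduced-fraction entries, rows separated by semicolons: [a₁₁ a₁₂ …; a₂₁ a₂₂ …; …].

T1 = [8/17 15/17 0; -15/17 8/17 0; 0 0 1]
T2·T1 = [4/17 15/34 0; -15/17 8/17 0; 0 0 1]
T3·…·T1 = [-257/289 60/289 0; 60/289 -353/578 0; 0 0 1]

T = [-257/289 60/289 0; 60/289 -353/578 0; 0 0 1]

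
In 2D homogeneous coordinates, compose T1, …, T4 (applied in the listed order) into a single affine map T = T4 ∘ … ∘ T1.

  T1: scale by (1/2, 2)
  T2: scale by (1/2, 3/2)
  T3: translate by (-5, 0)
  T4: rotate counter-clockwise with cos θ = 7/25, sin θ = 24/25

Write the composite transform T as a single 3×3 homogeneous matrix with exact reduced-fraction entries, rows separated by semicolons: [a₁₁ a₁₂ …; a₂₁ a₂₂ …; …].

T = [7/100 -72/25 -7/5; 6/25 21/25 -24/5; 0 0 1]

T1 = [1/2 0 0; 0 2 0; 0 0 1]
T2·T1 = [1/4 0 0; 0 3 0; 0 0 1]
T3·…·T1 = [1/4 0 -5; 0 3 0; 0 0 1]
T4·…·T1 = [7/100 -72/25 -7/5; 6/25 21/25 -24/5; 0 0 1]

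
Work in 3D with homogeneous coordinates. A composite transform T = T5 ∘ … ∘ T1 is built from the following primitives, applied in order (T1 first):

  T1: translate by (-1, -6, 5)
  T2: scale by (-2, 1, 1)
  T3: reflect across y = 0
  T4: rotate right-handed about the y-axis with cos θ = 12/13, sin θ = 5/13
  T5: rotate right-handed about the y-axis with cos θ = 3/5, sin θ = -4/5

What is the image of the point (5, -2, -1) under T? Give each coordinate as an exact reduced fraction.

T1 translate by (-1, -6, 5): (5, -2, -1) → (4, -8, 4)
T2 scale by (-2, 1, 1): (4, -8, 4) → (-8, -8, 4)
T3 reflect across y = 0: (-8, -8, 4) → (-8, 8, 4)
T4 rotate right-handed about the y-axis with cos θ = 12/13, sin θ = 5/13: (-8, 8, 4) → (-76/13, 8, 88/13)
T5 rotate right-handed about the y-axis with cos θ = 3/5, sin θ = -4/5: (-76/13, 8, 88/13) → (-116/13, 8, -8/13)

T(p) = (-116/13, 8, -8/13)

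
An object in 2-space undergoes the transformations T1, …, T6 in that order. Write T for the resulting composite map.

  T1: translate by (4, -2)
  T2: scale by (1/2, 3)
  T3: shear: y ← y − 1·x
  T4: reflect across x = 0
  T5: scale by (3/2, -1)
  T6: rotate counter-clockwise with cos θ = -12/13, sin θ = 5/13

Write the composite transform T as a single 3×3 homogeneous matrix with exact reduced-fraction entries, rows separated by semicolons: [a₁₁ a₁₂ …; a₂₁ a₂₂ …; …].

T = [1/2 15/13 -4/13; -3/4 36/13 -111/13; 0 0 1]

T1 = [1 0 4; 0 1 -2; 0 0 1]
T2·T1 = [1/2 0 2; 0 3 -6; 0 0 1]
T3·…·T1 = [1/2 0 2; -1/2 3 -8; 0 0 1]
T4·…·T1 = [-1/2 0 -2; -1/2 3 -8; 0 0 1]
T5·…·T1 = [-3/4 0 -3; 1/2 -3 8; 0 0 1]
T6·…·T1 = [1/2 15/13 -4/13; -3/4 36/13 -111/13; 0 0 1]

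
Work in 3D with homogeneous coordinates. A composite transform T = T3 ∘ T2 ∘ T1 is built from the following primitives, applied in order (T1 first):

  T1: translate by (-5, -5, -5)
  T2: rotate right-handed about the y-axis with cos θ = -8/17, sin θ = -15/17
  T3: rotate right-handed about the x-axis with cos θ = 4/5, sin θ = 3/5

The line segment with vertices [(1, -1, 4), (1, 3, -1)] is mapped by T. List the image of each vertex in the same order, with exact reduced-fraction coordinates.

image vertices: (47/17, -252/85, -514/85), (122/17, -20/17, -30/17)

T1 translate by (-5, -5, -5): (1, -1, 4) → (-4, -6, -1); (1, 3, -1) → (-4, -2, -6)
T2 rotate right-handed about the y-axis with cos θ = -8/17, sin θ = -15/17: (-4, -6, -1) → (47/17, -6, -52/17); (-4, -2, -6) → (122/17, -2, -12/17)
T3 rotate right-handed about the x-axis with cos θ = 4/5, sin θ = 3/5: (47/17, -6, -52/17) → (47/17, -252/85, -514/85); (122/17, -2, -12/17) → (122/17, -20/17, -30/17)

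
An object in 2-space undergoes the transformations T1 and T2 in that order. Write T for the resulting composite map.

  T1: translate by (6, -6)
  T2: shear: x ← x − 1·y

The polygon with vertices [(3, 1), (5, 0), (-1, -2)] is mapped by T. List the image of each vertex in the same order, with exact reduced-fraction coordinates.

T1 translate by (6, -6): (3, 1) → (9, -5); (5, 0) → (11, -6); (-1, -2) → (5, -8)
T2 shear: x ← x − 1·y: (9, -5) → (14, -5); (11, -6) → (17, -6); (5, -8) → (13, -8)

image vertices: (14, -5), (17, -6), (13, -8)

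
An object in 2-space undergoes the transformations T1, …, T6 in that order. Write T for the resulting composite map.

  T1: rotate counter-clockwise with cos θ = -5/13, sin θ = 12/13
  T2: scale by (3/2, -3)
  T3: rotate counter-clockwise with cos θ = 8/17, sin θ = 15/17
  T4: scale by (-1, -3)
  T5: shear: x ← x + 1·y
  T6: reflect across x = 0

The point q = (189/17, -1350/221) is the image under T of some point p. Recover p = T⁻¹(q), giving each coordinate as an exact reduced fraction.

T1 = [-5/13 -12/13 0; 12/13 -5/13 0; 0 0 1]
T2·T1 = [-15/26 -18/13 0; -36/13 15/13 0; 0 0 1]
T3·…·T1 = [480/221 -369/221 0; -801/442 -150/221 0; 0 0 1]
T4·…·T1 = [-480/221 369/221 0; 2403/442 450/221 0; 0 0 1]
T5·…·T1 = [111/34 63/17 0; 2403/442 450/221 0; 0 0 1]
T6·…·T1 = [-111/34 -63/17 0; 2403/442 450/221 0; 0 0 1]
det M = 27/2; M⁻¹ = [100/663 14/51 0; -89/221 -37/153 0; 0 0 1]
M⁻¹ · (189/17, -1350/221)ᵀ = (0, -3)ᵀ

p = (0, -3)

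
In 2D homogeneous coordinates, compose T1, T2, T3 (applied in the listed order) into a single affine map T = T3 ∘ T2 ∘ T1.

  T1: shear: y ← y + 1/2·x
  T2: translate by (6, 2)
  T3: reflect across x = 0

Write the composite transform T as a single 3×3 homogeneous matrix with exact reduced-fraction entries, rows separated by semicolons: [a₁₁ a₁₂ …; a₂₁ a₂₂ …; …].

T1 = [1 0 0; 1/2 1 0; 0 0 1]
T2·T1 = [1 0 6; 1/2 1 2; 0 0 1]
T3·…·T1 = [-1 0 -6; 1/2 1 2; 0 0 1]

T = [-1 0 -6; 1/2 1 2; 0 0 1]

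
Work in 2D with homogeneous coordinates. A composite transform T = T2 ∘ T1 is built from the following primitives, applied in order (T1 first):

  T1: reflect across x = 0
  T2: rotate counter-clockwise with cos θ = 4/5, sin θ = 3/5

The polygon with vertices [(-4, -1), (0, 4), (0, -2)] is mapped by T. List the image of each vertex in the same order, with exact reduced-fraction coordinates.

image vertices: (19/5, 8/5), (-12/5, 16/5), (6/5, -8/5)

T1 reflect across x = 0: (-4, -1) → (4, -1); (0, 4) → (0, 4); (0, -2) → (0, -2)
T2 rotate counter-clockwise with cos θ = 4/5, sin θ = 3/5: (4, -1) → (19/5, 8/5); (0, 4) → (-12/5, 16/5); (0, -2) → (6/5, -8/5)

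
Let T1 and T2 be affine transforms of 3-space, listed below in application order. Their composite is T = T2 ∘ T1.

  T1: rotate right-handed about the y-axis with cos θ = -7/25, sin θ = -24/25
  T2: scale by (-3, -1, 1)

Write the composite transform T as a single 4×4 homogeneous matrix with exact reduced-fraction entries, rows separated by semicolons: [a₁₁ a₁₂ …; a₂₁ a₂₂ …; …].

T1 = [-7/25 0 -24/25 0; 0 1 0 0; 24/25 0 -7/25 0; 0 0 0 1]
T2·T1 = [21/25 0 72/25 0; 0 -1 0 0; 24/25 0 -7/25 0; 0 0 0 1]

T = [21/25 0 72/25 0; 0 -1 0 0; 24/25 0 -7/25 0; 0 0 0 1]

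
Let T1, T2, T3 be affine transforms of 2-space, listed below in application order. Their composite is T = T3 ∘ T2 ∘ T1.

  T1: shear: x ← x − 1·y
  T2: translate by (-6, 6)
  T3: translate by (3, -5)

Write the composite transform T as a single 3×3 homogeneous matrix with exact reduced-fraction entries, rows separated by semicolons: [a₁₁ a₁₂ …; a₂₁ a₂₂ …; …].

T1 = [1 -1 0; 0 1 0; 0 0 1]
T2·T1 = [1 -1 -6; 0 1 6; 0 0 1]
T3·…·T1 = [1 -1 -3; 0 1 1; 0 0 1]

T = [1 -1 -3; 0 1 1; 0 0 1]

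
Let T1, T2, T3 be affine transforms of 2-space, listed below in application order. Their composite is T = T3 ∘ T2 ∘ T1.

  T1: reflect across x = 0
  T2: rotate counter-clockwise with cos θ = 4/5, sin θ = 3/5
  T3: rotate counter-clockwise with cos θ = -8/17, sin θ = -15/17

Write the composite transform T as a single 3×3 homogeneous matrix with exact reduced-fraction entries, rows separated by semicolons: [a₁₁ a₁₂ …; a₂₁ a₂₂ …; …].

T1 = [-1 0 0; 0 1 0; 0 0 1]
T2·T1 = [-4/5 -3/5 0; -3/5 4/5 0; 0 0 1]
T3·…·T1 = [-13/85 84/85 0; 84/85 13/85 0; 0 0 1]

T = [-13/85 84/85 0; 84/85 13/85 0; 0 0 1]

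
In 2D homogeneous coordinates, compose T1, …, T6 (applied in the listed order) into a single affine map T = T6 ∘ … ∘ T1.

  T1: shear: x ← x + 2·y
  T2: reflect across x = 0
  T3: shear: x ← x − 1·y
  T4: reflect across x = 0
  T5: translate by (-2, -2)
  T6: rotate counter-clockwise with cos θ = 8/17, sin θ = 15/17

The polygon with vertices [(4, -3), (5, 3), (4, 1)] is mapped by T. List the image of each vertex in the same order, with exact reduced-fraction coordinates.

T1 shear: x ← x + 2·y: (4, -3) → (-2, -3); (5, 3) → (11, 3); (4, 1) → (6, 1)
T2 reflect across x = 0: (-2, -3) → (2, -3); (11, 3) → (-11, 3); (6, 1) → (-6, 1)
T3 shear: x ← x − 1·y: (2, -3) → (5, -3); (-11, 3) → (-14, 3); (-6, 1) → (-7, 1)
T4 reflect across x = 0: (5, -3) → (-5, -3); (-14, 3) → (14, 3); (-7, 1) → (7, 1)
T5 translate by (-2, -2): (-5, -3) → (-7, -5); (14, 3) → (12, 1); (7, 1) → (5, -1)
T6 rotate counter-clockwise with cos θ = 8/17, sin θ = 15/17: (-7, -5) → (19/17, -145/17); (12, 1) → (81/17, 188/17); (5, -1) → (55/17, 67/17)

image vertices: (19/17, -145/17), (81/17, 188/17), (55/17, 67/17)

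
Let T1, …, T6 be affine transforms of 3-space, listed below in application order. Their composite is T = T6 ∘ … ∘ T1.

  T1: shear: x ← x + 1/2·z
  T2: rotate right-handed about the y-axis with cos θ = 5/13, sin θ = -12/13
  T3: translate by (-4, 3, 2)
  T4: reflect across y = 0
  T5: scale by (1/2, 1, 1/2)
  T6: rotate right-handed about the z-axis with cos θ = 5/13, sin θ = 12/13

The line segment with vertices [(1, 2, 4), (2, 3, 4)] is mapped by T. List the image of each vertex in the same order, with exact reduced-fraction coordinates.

image vertices: (1135/338, -835/169, 41/13), (736/169, -870/169, 47/13)

T1 shear: x ← x + 1/2·z: (1, 2, 4) → (3, 2, 4); (2, 3, 4) → (4, 3, 4)
T2 rotate right-handed about the y-axis with cos θ = 5/13, sin θ = -12/13: (3, 2, 4) → (-33/13, 2, 56/13); (4, 3, 4) → (-28/13, 3, 68/13)
T3 translate by (-4, 3, 2): (-33/13, 2, 56/13) → (-85/13, 5, 82/13); (-28/13, 3, 68/13) → (-80/13, 6, 94/13)
T4 reflect across y = 0: (-85/13, 5, 82/13) → (-85/13, -5, 82/13); (-80/13, 6, 94/13) → (-80/13, -6, 94/13)
T5 scale by (1/2, 1, 1/2): (-85/13, -5, 82/13) → (-85/26, -5, 41/13); (-80/13, -6, 94/13) → (-40/13, -6, 47/13)
T6 rotate right-handed about the z-axis with cos θ = 5/13, sin θ = 12/13: (-85/26, -5, 41/13) → (1135/338, -835/169, 41/13); (-40/13, -6, 47/13) → (736/169, -870/169, 47/13)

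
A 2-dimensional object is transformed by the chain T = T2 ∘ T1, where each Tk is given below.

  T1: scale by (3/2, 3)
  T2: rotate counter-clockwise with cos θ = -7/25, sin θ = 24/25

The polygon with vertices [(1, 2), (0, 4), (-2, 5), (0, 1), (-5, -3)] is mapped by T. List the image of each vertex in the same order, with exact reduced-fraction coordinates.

T1 scale by (3/2, 3): (1, 2) → (3/2, 6); (0, 4) → (0, 12); (-2, 5) → (-3, 15); (0, 1) → (0, 3); (-5, -3) → (-15/2, -9)
T2 rotate counter-clockwise with cos θ = -7/25, sin θ = 24/25: (3/2, 6) → (-309/50, -6/25); (0, 12) → (-288/25, -84/25); (-3, 15) → (-339/25, -177/25); (0, 3) → (-72/25, -21/25); (-15/2, -9) → (537/50, -117/25)

image vertices: (-309/50, -6/25), (-288/25, -84/25), (-339/25, -177/25), (-72/25, -21/25), (537/50, -117/25)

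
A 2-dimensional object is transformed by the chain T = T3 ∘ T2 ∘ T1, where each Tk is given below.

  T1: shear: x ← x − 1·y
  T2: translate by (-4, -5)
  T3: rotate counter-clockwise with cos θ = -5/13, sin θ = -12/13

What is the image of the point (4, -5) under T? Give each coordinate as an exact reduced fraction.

T1 shear: x ← x − 1·y: (4, -5) → (9, -5)
T2 translate by (-4, -5): (9, -5) → (5, -10)
T3 rotate counter-clockwise with cos θ = -5/13, sin θ = -12/13: (5, -10) → (-145/13, -10/13)

T(p) = (-145/13, -10/13)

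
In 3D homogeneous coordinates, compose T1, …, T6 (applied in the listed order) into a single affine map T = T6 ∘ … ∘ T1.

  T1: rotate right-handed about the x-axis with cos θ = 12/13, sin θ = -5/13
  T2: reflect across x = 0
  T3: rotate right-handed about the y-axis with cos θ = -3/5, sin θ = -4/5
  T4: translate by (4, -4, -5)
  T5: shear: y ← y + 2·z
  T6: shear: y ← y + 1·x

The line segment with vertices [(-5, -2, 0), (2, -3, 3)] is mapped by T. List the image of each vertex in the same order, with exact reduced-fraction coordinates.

T1 rotate right-handed about the x-axis with cos θ = 12/13, sin θ = -5/13: (-5, -2, 0) → (-5, -24/13, 10/13); (2, -3, 3) → (2, -21/13, 51/13)
T2 reflect across x = 0: (-5, -24/13, 10/13) → (5, -24/13, 10/13); (2, -21/13, 51/13) → (-2, -21/13, 51/13)
T3 rotate right-handed about the y-axis with cos θ = -3/5, sin θ = -4/5: (5, -24/13, 10/13) → (-47/13, -24/13, 46/13); (-2, -21/13, 51/13) → (-126/65, -21/13, -257/65)
T4 translate by (4, -4, -5): (-47/13, -24/13, 46/13) → (5/13, -76/13, -19/13); (-126/65, -21/13, -257/65) → (134/65, -73/13, -582/65)
T5 shear: y ← y + 2·z: (5/13, -76/13, -19/13) → (5/13, -114/13, -19/13); (134/65, -73/13, -582/65) → (134/65, -1529/65, -582/65)
T6 shear: y ← y + 1·x: (5/13, -114/13, -19/13) → (5/13, -109/13, -19/13); (134/65, -1529/65, -582/65) → (134/65, -279/13, -582/65)

image vertices: (5/13, -109/13, -19/13), (134/65, -279/13, -582/65)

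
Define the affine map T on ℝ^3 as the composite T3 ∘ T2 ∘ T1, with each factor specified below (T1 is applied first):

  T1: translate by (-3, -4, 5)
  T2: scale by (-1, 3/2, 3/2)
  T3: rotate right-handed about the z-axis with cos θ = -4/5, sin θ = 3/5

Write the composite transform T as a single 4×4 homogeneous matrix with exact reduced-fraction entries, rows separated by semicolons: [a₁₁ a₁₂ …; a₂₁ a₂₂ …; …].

T1 = [1 0 0 -3; 0 1 0 -4; 0 0 1 5; 0 0 0 1]
T2·T1 = [-1 0 0 3; 0 3/2 0 -6; 0 0 3/2 15/2; 0 0 0 1]
T3·…·T1 = [4/5 -9/10 0 6/5; -3/5 -6/5 0 33/5; 0 0 3/2 15/2; 0 0 0 1]

T = [4/5 -9/10 0 6/5; -3/5 -6/5 0 33/5; 0 0 3/2 15/2; 0 0 0 1]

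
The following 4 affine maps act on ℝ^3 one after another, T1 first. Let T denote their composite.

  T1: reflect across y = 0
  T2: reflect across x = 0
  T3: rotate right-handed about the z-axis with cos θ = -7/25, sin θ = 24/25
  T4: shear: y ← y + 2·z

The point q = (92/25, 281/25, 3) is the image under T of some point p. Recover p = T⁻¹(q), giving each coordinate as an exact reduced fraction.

p = (-4, 5, 3)

T1 = [1 0 0 0; 0 -1 0 0; 0 0 1 0; 0 0 0 1]
T2·T1 = [-1 0 0 0; 0 -1 0 0; 0 0 1 0; 0 0 0 1]
T3·…·T1 = [7/25 24/25 0 0; -24/25 7/25 0 0; 0 0 1 0; 0 0 0 1]
T4·…·T1 = [7/25 24/25 0 0; -24/25 7/25 2 0; 0 0 1 0; 0 0 0 1]
det M = 1; M⁻¹ = [7/25 -24/25 48/25 0; 24/25 7/25 -14/25 0; 0 0 1 0; 0 0 0 1]
M⁻¹ · (92/25, 281/25, 3)ᵀ = (-4, 5, 3)ᵀ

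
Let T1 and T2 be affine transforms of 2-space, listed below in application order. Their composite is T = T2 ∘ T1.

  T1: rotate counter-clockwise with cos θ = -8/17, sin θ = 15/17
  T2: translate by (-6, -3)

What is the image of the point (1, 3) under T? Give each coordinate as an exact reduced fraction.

T(p) = (-155/17, -60/17)

T1 rotate counter-clockwise with cos θ = -8/17, sin θ = 15/17: (1, 3) → (-53/17, -9/17)
T2 translate by (-6, -3): (-53/17, -9/17) → (-155/17, -60/17)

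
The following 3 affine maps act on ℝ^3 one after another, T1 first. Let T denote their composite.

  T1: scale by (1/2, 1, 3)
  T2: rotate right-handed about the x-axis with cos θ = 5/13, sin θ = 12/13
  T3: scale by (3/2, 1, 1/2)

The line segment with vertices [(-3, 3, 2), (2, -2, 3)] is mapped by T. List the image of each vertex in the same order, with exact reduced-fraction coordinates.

image vertices: (-9/4, -57/13, 33/13), (3/2, -118/13, 21/26)

T1 scale by (1/2, 1, 3): (-3, 3, 2) → (-3/2, 3, 6); (2, -2, 3) → (1, -2, 9)
T2 rotate right-handed about the x-axis with cos θ = 5/13, sin θ = 12/13: (-3/2, 3, 6) → (-3/2, -57/13, 66/13); (1, -2, 9) → (1, -118/13, 21/13)
T3 scale by (3/2, 1, 1/2): (-3/2, -57/13, 66/13) → (-9/4, -57/13, 33/13); (1, -118/13, 21/13) → (3/2, -118/13, 21/26)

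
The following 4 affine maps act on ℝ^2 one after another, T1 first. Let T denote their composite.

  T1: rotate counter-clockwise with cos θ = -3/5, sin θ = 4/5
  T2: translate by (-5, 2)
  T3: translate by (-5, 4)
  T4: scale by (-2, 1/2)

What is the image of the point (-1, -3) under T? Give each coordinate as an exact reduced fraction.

T1 rotate counter-clockwise with cos θ = -3/5, sin θ = 4/5: (-1, -3) → (3, 1)
T2 translate by (-5, 2): (3, 1) → (-2, 3)
T3 translate by (-5, 4): (-2, 3) → (-7, 7)
T4 scale by (-2, 1/2): (-7, 7) → (14, 7/2)

T(p) = (14, 7/2)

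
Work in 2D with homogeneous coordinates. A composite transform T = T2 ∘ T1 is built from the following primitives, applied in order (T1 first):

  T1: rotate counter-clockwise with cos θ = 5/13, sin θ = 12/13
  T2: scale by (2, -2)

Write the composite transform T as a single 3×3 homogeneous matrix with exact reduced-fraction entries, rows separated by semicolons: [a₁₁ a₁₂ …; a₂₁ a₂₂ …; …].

T1 = [5/13 -12/13 0; 12/13 5/13 0; 0 0 1]
T2·T1 = [10/13 -24/13 0; -24/13 -10/13 0; 0 0 1]

T = [10/13 -24/13 0; -24/13 -10/13 0; 0 0 1]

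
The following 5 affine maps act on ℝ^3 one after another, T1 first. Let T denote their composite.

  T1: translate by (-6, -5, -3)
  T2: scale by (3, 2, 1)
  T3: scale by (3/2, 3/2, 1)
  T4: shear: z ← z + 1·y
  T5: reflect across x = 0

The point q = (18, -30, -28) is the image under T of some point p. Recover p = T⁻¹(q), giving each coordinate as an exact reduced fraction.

T1 = [1 0 0 -6; 0 1 0 -5; 0 0 1 -3; 0 0 0 1]
T2·T1 = [3 0 0 -18; 0 2 0 -10; 0 0 1 -3; 0 0 0 1]
T3·…·T1 = [9/2 0 0 -27; 0 3 0 -15; 0 0 1 -3; 0 0 0 1]
T4·…·T1 = [9/2 0 0 -27; 0 3 0 -15; 0 3 1 -18; 0 0 0 1]
T5·…·T1 = [-9/2 0 0 27; 0 3 0 -15; 0 3 1 -18; 0 0 0 1]
det M = -27/2; M⁻¹ = [-2/9 0 0 6; 0 1/3 0 5; 0 -1 1 3; 0 0 0 1]
M⁻¹ · (18, -30, -28)ᵀ = (2, -5, 5)ᵀ

p = (2, -5, 5)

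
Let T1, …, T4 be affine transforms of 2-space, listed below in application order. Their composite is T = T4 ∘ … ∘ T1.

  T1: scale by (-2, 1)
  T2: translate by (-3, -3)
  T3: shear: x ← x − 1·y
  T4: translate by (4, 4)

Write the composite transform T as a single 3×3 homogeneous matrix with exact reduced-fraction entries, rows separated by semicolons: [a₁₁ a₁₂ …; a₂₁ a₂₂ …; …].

T1 = [-2 0 0; 0 1 0; 0 0 1]
T2·T1 = [-2 0 -3; 0 1 -3; 0 0 1]
T3·…·T1 = [-2 -1 0; 0 1 -3; 0 0 1]
T4·…·T1 = [-2 -1 4; 0 1 1; 0 0 1]

T = [-2 -1 4; 0 1 1; 0 0 1]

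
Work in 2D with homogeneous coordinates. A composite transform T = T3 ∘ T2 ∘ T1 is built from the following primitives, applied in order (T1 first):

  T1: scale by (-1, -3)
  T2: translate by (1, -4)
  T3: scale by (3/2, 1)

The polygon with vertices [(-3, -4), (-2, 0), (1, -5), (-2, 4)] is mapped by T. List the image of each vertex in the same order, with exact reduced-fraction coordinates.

T1 scale by (-1, -3): (-3, -4) → (3, 12); (-2, 0) → (2, 0); (1, -5) → (-1, 15); (-2, 4) → (2, -12)
T2 translate by (1, -4): (3, 12) → (4, 8); (2, 0) → (3, -4); (-1, 15) → (0, 11); (2, -12) → (3, -16)
T3 scale by (3/2, 1): (4, 8) → (6, 8); (3, -4) → (9/2, -4); (0, 11) → (0, 11); (3, -16) → (9/2, -16)

image vertices: (6, 8), (9/2, -4), (0, 11), (9/2, -16)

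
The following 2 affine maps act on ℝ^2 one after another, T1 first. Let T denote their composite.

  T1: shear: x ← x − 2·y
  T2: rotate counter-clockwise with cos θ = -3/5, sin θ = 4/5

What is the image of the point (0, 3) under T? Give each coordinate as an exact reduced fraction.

T(p) = (6/5, -33/5)

T1 shear: x ← x − 2·y: (0, 3) → (-6, 3)
T2 rotate counter-clockwise with cos θ = -3/5, sin θ = 4/5: (-6, 3) → (6/5, -33/5)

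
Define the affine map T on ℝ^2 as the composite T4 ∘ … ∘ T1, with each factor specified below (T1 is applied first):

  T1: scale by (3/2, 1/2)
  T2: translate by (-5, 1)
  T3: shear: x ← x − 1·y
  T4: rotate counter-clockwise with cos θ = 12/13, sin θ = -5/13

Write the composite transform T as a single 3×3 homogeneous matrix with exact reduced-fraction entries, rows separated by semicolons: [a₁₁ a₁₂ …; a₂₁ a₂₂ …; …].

T = [18/13 -7/26 -67/13; -15/26 17/26 42/13; 0 0 1]

T1 = [3/2 0 0; 0 1/2 0; 0 0 1]
T2·T1 = [3/2 0 -5; 0 1/2 1; 0 0 1]
T3·…·T1 = [3/2 -1/2 -6; 0 1/2 1; 0 0 1]
T4·…·T1 = [18/13 -7/26 -67/13; -15/26 17/26 42/13; 0 0 1]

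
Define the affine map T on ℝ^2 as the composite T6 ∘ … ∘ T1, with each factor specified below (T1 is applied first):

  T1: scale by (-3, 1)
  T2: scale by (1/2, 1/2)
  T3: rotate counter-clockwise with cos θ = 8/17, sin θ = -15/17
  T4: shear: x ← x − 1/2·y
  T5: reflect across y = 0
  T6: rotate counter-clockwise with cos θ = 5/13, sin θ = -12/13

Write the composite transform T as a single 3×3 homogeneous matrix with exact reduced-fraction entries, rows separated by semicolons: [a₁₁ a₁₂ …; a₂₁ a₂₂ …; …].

T = [-1545/884 -41/442 0; 333/442 -86/221 0; 0 0 1]

T1 = [-3 0 0; 0 1 0; 0 0 1]
T2·T1 = [-3/2 0 0; 0 1/2 0; 0 0 1]
T3·…·T1 = [-12/17 15/34 0; 45/34 4/17 0; 0 0 1]
T4·…·T1 = [-93/68 11/34 0; 45/34 4/17 0; 0 0 1]
T5·…·T1 = [-93/68 11/34 0; -45/34 -4/17 0; 0 0 1]
T6·…·T1 = [-1545/884 -41/442 0; 333/442 -86/221 0; 0 0 1]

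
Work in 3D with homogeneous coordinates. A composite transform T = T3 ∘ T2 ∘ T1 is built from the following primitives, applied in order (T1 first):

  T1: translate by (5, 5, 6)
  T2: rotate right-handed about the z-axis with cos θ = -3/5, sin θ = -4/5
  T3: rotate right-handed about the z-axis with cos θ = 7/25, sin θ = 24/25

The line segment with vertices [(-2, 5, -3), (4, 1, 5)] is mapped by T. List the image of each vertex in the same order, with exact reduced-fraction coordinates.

T1 translate by (5, 5, 6): (-2, 5, -3) → (3, 10, 3); (4, 1, 5) → (9, 6, 11)
T2 rotate right-handed about the z-axis with cos θ = -3/5, sin θ = -4/5: (3, 10, 3) → (31/5, -42/5, 3); (9, 6, 11) → (-3/5, -54/5, 11)
T3 rotate right-handed about the z-axis with cos θ = 7/25, sin θ = 24/25: (31/5, -42/5, 3) → (49/5, 18/5, 3); (-3/5, -54/5, 11) → (51/5, -18/5, 11)

image vertices: (49/5, 18/5, 3), (51/5, -18/5, 11)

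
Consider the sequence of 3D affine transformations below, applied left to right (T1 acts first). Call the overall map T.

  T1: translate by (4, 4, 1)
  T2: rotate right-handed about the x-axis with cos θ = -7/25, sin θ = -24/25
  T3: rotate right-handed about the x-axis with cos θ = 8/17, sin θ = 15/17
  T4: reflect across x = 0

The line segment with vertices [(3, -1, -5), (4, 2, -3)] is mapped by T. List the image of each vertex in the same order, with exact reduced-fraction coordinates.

image vertices: (-7, -276/425, -2107/425), (-8, 246/85, -478/85)

T1 translate by (4, 4, 1): (3, -1, -5) → (7, 3, -4); (4, 2, -3) → (8, 6, -2)
T2 rotate right-handed about the x-axis with cos θ = -7/25, sin θ = -24/25: (7, 3, -4) → (7, -117/25, -44/25); (8, 6, -2) → (8, -18/5, -26/5)
T3 rotate right-handed about the x-axis with cos θ = 8/17, sin θ = 15/17: (7, -117/25, -44/25) → (7, -276/425, -2107/425); (8, -18/5, -26/5) → (8, 246/85, -478/85)
T4 reflect across x = 0: (7, -276/425, -2107/425) → (-7, -276/425, -2107/425); (8, 246/85, -478/85) → (-8, 246/85, -478/85)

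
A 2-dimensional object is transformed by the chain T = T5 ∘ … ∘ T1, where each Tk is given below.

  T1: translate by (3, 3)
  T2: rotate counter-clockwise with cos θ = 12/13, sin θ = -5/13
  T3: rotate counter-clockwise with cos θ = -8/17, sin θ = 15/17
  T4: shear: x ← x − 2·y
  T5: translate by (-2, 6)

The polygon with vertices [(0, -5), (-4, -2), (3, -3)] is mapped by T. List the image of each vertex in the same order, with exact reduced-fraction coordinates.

T1 translate by (3, 3): (0, -5) → (3, -2); (-4, -2) → (-1, 1); (3, -3) → (6, 0)
T2 rotate counter-clockwise with cos θ = 12/13, sin θ = -5/13: (3, -2) → (2, -3); (-1, 1) → (-7/13, 17/13); (6, 0) → (72/13, -30/13)
T3 rotate counter-clockwise with cos θ = -8/17, sin θ = 15/17: (2, -3) → (29/17, 54/17); (-7/13, 17/13) → (-199/221, -241/221); (72/13, -30/13) → (-126/221, 1320/221)
T4 shear: x ← x − 2·y: (29/17, 54/17) → (-79/17, 54/17); (-199/221, -241/221) → (283/221, -241/221); (-126/221, 1320/221) → (-2766/221, 1320/221)
T5 translate by (-2, 6): (-79/17, 54/17) → (-113/17, 156/17); (283/221, -241/221) → (-159/221, 1085/221); (-2766/221, 1320/221) → (-3208/221, 2646/221)

image vertices: (-113/17, 156/17), (-159/221, 1085/221), (-3208/221, 2646/221)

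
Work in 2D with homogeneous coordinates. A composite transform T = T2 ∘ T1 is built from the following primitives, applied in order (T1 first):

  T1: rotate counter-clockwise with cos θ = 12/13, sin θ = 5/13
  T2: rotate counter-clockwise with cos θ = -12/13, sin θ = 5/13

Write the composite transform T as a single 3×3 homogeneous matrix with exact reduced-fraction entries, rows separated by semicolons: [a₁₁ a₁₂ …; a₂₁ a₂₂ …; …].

T1 = [12/13 -5/13 0; 5/13 12/13 0; 0 0 1]
T2·T1 = [-1 0 0; 0 -1 0; 0 0 1]

T = [-1 0 0; 0 -1 0; 0 0 1]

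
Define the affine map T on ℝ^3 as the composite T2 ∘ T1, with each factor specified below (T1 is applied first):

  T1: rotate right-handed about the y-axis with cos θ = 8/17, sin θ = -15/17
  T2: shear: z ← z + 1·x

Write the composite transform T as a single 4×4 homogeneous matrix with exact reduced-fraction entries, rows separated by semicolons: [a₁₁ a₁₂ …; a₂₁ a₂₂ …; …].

T1 = [8/17 0 -15/17 0; 0 1 0 0; 15/17 0 8/17 0; 0 0 0 1]
T2·T1 = [8/17 0 -15/17 0; 0 1 0 0; 23/17 0 -7/17 0; 0 0 0 1]

T = [8/17 0 -15/17 0; 0 1 0 0; 23/17 0 -7/17 0; 0 0 0 1]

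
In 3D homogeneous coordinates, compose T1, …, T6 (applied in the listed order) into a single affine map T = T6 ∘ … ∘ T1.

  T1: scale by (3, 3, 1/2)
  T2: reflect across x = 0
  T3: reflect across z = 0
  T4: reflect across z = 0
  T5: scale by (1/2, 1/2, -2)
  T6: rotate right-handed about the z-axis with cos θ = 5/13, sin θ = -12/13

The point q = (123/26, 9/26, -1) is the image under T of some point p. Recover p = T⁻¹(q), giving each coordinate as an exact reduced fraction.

p = (-1, 3, 1)

T1 = [3 0 0 0; 0 3 0 0; 0 0 1/2 0; 0 0 0 1]
T2·T1 = [-3 0 0 0; 0 3 0 0; 0 0 1/2 0; 0 0 0 1]
T3·…·T1 = [-3 0 0 0; 0 3 0 0; 0 0 -1/2 0; 0 0 0 1]
T4·…·T1 = [-3 0 0 0; 0 3 0 0; 0 0 1/2 0; 0 0 0 1]
T5·…·T1 = [-3/2 0 0 0; 0 3/2 0 0; 0 0 -1 0; 0 0 0 1]
T6·…·T1 = [-15/26 18/13 0 0; 18/13 15/26 0 0; 0 0 -1 0; 0 0 0 1]
det M = 9/4; M⁻¹ = [-10/39 8/13 0 0; 8/13 10/39 0 0; 0 0 -1 0; 0 0 0 1]
M⁻¹ · (123/26, 9/26, -1)ᵀ = (-1, 3, 1)ᵀ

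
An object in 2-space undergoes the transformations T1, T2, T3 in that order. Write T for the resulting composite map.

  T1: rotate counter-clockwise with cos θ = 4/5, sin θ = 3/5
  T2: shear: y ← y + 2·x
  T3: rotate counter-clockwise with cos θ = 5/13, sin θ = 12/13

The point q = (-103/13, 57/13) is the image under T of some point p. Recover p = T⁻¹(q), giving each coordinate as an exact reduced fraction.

T1 = [4/5 -3/5 0; 3/5 4/5 0; 0 0 1]
T2·T1 = [4/5 -3/5 0; 11/5 -2/5 0; 0 0 1]
T3·…·T1 = [-112/65 9/65 0; 103/65 -46/65 0; 0 0 1]
det M = 1; M⁻¹ = [-46/65 -9/65 0; -103/65 -112/65 0; 0 0 1]
M⁻¹ · (-103/13, 57/13)ᵀ = (5, 5)ᵀ

p = (5, 5)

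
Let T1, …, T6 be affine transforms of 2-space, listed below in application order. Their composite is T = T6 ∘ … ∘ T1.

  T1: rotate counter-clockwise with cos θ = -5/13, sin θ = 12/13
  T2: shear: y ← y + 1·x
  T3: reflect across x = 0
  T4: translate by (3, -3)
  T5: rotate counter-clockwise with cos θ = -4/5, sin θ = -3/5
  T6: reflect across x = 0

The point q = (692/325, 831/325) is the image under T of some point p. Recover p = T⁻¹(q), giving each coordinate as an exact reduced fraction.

T1 = [-5/13 -12/13 0; 12/13 -5/13 0; 0 0 1]
T2·T1 = [-5/13 -12/13 0; 7/13 -17/13 0; 0 0 1]
T3·…·T1 = [5/13 12/13 0; 7/13 -17/13 0; 0 0 1]
T4·…·T1 = [5/13 12/13 3; 7/13 -17/13 -3; 0 0 1]
T5·…·T1 = [1/65 -99/65 -21/5; -43/65 32/65 3/5; 0 0 1]
T6·…·T1 = [-1/65 99/65 21/5; -43/65 32/65 3/5; 0 0 1]
det M = 1; M⁻¹ = [32/65 -99/65 -15/13; 43/65 -1/65 -36/13; 0 0 1]
M⁻¹ · (692/325, 831/325)ᵀ = (-4, -7/5)ᵀ

p = (-4, -7/5)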